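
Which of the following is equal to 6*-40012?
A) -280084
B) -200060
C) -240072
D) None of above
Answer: C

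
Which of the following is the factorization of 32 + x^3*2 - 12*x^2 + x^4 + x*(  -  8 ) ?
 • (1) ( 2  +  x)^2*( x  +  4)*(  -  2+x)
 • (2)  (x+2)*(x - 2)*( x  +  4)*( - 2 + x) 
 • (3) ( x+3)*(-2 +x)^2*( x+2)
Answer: 2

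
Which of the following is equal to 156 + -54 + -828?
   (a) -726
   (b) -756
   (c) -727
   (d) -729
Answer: a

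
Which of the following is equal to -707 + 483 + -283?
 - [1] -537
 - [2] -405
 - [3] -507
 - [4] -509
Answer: 3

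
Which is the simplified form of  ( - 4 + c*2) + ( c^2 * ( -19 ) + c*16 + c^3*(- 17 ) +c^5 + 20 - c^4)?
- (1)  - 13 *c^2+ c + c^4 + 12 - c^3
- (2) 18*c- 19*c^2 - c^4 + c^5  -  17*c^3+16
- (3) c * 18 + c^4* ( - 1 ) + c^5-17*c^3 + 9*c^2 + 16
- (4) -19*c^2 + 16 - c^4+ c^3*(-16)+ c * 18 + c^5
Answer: 2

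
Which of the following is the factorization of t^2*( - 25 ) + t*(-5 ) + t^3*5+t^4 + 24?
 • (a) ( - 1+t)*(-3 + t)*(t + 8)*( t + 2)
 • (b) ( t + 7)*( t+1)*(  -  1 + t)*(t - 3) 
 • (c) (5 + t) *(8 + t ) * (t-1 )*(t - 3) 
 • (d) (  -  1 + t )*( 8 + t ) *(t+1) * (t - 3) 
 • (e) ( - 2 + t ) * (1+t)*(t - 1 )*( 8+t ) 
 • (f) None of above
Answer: d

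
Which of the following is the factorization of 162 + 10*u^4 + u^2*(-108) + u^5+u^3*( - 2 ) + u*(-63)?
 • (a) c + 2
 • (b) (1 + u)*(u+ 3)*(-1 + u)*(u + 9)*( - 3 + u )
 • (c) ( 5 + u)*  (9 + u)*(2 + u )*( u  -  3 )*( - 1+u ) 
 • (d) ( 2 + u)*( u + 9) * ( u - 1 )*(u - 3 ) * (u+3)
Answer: d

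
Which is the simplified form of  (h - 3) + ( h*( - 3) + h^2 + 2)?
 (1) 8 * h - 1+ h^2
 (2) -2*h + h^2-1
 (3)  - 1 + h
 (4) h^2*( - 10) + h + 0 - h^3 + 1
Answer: 2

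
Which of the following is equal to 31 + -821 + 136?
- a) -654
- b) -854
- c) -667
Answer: a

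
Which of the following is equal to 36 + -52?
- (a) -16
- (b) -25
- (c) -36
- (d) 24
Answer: a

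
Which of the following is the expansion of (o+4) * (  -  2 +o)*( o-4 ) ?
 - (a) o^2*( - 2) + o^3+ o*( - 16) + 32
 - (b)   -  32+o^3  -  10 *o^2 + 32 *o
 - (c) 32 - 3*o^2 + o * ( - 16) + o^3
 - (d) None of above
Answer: a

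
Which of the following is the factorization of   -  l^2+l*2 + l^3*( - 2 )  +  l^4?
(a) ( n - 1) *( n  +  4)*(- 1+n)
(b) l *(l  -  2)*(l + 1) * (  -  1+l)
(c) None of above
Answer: b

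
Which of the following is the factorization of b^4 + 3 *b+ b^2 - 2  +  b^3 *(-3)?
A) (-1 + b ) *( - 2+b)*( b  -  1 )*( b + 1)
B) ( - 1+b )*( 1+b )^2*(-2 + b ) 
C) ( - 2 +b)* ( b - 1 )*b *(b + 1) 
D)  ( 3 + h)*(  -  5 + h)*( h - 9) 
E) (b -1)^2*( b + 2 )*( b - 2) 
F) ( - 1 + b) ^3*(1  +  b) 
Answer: A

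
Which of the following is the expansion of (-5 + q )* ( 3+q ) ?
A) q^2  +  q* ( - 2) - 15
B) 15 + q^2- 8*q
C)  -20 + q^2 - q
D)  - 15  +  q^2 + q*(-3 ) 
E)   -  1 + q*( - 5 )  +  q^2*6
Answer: A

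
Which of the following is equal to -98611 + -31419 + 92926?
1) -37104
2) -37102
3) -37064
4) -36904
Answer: 1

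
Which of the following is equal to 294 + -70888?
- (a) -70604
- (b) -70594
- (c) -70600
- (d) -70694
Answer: b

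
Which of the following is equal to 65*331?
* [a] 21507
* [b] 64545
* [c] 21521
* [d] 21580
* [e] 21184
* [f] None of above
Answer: f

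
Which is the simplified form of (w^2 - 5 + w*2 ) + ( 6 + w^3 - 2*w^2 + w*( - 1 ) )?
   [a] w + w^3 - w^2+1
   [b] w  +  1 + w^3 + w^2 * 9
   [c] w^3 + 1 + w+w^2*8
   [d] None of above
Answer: a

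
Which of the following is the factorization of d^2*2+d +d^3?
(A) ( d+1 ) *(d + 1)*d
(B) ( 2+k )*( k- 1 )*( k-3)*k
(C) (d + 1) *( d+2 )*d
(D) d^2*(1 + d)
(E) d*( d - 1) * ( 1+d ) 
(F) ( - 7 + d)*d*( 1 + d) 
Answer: A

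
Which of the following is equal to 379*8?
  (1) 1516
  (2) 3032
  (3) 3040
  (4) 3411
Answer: 2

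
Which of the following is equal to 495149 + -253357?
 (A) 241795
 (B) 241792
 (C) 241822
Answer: B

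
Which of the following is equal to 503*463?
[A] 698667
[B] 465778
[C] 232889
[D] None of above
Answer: C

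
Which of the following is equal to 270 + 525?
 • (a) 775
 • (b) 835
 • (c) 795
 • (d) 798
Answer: c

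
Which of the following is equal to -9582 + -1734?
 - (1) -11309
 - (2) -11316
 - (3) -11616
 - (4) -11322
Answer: 2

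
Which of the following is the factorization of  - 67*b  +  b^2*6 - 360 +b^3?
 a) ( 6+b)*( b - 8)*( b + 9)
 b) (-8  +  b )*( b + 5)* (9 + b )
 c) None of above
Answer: b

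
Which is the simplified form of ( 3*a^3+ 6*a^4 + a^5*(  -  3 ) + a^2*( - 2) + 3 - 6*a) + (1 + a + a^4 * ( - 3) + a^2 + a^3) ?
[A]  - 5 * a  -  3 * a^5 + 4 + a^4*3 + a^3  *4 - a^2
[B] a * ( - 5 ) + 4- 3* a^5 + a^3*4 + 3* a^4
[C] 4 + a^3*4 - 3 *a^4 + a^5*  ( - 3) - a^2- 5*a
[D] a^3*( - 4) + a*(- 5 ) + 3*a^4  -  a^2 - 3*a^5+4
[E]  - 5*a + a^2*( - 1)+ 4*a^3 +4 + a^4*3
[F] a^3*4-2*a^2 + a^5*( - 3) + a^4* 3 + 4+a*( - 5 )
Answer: A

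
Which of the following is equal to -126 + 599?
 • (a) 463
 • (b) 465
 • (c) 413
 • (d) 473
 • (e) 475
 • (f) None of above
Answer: d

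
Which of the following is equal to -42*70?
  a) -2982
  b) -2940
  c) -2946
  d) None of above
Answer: b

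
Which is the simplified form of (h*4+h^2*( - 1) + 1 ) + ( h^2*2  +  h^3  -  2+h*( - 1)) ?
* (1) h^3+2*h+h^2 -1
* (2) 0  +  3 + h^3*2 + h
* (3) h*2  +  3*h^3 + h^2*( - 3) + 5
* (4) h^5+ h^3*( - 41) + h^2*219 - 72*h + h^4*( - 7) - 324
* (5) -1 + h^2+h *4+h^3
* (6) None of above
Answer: 6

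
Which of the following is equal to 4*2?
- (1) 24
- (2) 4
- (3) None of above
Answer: 3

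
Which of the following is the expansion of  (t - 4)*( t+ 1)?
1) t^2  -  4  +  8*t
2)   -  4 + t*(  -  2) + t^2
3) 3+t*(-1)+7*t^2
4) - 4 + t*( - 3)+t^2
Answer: 4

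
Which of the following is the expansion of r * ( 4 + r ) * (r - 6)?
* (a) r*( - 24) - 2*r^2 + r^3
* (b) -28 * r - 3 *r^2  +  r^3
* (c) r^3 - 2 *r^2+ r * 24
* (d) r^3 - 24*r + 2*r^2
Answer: a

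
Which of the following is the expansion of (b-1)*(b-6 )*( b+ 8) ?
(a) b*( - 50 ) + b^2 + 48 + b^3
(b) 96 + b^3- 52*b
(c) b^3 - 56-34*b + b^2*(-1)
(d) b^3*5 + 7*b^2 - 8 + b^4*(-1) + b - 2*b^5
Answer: a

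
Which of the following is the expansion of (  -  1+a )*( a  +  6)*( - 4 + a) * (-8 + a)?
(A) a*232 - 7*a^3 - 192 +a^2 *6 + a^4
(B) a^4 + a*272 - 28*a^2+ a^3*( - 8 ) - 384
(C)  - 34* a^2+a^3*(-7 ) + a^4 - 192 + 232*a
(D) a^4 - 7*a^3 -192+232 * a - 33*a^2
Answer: C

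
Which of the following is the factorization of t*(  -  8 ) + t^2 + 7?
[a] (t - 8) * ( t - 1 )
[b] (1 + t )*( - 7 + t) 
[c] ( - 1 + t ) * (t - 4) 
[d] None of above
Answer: d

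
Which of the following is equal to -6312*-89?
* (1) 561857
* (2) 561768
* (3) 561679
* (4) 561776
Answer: 2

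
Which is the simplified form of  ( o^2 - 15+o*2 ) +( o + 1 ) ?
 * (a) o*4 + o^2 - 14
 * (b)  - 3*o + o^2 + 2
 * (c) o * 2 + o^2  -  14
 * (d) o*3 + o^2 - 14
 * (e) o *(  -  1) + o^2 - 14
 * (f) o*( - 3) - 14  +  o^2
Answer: d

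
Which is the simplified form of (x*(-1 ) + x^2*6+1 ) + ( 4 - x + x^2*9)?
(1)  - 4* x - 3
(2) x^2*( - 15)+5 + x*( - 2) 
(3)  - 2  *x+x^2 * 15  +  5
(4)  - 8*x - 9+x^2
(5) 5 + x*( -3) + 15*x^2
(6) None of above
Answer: 3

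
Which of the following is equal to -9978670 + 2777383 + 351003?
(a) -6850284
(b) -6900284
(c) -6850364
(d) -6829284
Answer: a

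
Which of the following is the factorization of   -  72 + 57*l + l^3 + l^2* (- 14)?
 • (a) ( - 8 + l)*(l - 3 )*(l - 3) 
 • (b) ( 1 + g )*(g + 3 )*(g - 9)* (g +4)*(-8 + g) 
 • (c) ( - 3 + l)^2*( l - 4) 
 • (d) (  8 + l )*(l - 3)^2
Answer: a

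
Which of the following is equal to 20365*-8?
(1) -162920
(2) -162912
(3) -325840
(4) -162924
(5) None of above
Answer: 1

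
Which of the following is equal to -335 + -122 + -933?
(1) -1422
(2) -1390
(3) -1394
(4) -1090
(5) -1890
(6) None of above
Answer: 2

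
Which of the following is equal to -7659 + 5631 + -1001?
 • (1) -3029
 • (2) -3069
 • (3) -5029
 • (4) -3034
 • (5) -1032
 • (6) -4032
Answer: 1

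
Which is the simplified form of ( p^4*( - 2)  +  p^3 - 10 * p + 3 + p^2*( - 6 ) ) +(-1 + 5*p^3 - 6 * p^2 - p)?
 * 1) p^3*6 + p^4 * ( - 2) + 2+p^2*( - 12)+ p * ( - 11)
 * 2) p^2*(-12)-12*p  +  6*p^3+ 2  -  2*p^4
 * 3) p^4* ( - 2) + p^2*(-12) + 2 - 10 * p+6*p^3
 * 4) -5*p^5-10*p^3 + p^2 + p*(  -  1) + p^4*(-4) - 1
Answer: 1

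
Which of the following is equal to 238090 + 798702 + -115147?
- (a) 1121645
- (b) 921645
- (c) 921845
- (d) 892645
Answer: b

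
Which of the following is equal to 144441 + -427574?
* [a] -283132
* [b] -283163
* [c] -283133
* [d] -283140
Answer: c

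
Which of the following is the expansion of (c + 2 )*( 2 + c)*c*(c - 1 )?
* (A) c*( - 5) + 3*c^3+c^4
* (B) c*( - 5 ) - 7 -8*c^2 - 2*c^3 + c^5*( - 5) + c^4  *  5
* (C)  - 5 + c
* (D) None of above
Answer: D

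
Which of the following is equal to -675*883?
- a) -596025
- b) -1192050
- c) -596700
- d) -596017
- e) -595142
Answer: a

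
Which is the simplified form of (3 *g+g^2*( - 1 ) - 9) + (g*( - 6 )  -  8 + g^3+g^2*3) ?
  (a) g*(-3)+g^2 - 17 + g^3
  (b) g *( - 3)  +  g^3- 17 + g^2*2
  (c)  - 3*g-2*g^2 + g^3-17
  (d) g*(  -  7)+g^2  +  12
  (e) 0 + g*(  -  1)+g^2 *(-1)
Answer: b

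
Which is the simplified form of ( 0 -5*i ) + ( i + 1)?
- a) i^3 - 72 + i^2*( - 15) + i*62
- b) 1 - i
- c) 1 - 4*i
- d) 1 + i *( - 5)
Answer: c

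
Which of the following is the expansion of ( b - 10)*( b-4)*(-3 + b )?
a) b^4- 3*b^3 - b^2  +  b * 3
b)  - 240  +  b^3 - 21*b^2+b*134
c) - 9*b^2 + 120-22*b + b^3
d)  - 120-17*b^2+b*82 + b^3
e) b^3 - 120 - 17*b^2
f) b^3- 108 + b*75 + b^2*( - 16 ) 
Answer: d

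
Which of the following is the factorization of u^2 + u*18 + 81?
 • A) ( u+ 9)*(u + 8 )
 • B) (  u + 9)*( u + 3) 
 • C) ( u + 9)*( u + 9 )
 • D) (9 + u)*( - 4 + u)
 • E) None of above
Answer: C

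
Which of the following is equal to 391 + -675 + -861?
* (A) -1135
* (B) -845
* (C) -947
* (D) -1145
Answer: D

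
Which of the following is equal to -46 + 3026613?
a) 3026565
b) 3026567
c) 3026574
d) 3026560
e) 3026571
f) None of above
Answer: b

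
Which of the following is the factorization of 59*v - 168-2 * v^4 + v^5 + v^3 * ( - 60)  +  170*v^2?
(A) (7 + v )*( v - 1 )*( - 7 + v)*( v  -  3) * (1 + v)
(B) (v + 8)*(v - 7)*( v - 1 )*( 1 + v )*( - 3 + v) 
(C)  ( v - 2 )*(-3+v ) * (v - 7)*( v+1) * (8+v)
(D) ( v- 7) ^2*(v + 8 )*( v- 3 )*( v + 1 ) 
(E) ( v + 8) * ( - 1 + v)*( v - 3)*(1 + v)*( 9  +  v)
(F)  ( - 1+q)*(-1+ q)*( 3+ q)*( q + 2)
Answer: B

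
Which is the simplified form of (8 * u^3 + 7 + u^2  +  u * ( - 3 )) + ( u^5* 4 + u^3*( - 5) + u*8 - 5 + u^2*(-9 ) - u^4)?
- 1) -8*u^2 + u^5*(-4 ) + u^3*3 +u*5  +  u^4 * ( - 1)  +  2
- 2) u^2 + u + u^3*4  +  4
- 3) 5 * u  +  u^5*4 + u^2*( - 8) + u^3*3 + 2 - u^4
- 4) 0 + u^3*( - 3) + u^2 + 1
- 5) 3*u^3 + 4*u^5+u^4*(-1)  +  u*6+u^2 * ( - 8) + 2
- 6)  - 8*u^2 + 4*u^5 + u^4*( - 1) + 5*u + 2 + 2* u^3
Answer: 3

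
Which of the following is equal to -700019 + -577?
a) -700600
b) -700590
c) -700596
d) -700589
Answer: c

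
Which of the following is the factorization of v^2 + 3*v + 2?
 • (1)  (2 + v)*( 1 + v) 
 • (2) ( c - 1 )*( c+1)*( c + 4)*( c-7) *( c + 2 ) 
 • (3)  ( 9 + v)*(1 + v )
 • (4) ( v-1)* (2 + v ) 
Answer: 1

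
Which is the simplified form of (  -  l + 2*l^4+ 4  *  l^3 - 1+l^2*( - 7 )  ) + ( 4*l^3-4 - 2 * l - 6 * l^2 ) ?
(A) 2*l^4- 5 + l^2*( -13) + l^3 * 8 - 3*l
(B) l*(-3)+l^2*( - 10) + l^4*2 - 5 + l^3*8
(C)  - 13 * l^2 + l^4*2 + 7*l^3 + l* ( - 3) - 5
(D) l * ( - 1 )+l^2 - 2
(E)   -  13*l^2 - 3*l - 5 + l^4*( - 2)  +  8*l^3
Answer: A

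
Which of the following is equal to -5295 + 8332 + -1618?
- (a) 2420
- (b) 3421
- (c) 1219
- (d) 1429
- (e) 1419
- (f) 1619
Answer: e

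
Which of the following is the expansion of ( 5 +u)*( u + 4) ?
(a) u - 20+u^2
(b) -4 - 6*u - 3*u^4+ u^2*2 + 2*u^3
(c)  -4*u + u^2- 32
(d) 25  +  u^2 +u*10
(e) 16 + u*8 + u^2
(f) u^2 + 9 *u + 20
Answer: f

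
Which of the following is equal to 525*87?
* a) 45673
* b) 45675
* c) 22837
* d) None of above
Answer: b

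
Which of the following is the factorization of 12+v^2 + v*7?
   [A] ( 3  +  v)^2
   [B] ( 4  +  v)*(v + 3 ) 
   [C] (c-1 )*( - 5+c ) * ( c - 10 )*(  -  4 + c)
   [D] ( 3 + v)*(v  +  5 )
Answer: B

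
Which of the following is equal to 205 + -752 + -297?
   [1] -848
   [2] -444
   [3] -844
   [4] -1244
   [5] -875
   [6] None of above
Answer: 3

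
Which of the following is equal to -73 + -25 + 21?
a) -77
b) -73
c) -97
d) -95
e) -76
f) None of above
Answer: a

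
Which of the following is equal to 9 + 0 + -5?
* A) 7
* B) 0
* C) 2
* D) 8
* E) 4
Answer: E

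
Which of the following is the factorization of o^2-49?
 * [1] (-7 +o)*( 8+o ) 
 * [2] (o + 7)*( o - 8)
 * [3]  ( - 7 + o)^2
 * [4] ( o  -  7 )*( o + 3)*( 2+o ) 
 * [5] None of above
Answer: 5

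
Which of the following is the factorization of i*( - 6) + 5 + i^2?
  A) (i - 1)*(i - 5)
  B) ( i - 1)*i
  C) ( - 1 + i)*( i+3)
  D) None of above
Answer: A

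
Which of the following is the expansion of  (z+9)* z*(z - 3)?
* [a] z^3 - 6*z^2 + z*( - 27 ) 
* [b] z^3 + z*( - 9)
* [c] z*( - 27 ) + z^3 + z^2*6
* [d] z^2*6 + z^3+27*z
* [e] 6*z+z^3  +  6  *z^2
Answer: c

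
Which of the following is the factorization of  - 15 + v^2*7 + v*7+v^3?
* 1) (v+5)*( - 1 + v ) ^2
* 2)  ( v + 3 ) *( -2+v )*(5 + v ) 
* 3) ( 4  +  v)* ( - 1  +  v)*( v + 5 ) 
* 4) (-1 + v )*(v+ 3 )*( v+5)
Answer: 4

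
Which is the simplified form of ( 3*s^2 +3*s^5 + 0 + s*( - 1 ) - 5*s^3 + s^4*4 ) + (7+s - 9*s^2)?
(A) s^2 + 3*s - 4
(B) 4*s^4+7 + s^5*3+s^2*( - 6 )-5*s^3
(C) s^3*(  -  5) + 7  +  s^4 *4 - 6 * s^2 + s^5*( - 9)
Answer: B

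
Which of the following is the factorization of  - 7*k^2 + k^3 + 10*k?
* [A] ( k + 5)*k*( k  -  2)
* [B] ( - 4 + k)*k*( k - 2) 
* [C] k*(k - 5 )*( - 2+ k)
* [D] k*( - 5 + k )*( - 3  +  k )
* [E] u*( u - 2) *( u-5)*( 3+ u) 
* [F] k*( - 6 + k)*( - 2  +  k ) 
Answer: C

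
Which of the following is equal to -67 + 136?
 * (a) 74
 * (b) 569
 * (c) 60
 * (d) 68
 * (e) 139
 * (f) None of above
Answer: f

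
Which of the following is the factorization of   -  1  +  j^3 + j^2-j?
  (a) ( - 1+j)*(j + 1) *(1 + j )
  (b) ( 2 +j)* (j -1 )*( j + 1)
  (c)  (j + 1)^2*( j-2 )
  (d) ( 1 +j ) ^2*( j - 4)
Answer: a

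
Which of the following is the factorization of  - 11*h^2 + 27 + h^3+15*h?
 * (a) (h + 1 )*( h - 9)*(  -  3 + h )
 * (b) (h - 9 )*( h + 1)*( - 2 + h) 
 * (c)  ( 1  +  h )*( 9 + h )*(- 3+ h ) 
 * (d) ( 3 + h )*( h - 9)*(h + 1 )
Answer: a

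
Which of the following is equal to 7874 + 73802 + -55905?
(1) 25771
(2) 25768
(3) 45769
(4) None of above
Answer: 1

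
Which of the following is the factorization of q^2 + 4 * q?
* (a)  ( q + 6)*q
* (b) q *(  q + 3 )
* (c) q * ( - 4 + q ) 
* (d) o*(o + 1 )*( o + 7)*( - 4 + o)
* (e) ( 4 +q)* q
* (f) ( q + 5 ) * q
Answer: e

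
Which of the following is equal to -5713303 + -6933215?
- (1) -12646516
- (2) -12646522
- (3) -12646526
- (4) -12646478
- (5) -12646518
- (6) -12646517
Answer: 5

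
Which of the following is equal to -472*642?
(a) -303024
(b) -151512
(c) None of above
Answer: a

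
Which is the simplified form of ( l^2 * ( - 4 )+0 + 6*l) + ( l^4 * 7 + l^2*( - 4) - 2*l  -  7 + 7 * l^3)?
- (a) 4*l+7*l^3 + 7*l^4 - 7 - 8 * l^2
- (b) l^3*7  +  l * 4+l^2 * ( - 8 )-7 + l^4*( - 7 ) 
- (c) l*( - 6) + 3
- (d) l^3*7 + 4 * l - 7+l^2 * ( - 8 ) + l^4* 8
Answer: a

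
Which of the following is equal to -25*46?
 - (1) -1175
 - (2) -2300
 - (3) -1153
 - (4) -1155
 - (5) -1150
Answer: 5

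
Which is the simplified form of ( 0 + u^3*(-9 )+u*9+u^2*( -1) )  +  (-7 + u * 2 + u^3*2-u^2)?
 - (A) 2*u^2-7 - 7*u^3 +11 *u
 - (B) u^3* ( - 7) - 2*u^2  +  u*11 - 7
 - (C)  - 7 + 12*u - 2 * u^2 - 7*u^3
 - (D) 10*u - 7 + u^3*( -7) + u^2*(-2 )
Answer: B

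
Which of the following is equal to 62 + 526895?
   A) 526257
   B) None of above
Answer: B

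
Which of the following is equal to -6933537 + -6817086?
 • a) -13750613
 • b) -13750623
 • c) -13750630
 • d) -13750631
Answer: b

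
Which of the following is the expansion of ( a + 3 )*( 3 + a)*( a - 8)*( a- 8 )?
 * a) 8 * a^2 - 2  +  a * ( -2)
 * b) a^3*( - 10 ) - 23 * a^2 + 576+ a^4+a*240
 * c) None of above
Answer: b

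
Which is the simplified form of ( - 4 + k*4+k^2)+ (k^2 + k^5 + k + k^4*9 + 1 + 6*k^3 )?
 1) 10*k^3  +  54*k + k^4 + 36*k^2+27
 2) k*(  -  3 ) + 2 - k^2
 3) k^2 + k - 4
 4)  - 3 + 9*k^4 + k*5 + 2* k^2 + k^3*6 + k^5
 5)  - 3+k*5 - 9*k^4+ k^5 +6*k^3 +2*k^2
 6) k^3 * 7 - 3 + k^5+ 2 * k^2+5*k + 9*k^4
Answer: 4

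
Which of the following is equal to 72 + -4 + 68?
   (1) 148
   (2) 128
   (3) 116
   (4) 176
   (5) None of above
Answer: 5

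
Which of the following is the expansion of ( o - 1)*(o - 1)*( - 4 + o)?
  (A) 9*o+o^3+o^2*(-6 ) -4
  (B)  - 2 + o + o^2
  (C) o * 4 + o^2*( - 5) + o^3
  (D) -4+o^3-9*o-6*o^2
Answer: A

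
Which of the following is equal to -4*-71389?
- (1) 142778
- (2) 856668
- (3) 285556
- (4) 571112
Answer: 3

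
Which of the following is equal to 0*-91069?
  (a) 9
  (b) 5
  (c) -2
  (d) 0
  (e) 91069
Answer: d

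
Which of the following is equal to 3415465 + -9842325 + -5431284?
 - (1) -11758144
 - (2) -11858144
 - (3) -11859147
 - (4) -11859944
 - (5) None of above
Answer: 2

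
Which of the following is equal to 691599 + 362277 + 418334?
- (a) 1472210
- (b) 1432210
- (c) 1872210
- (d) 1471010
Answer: a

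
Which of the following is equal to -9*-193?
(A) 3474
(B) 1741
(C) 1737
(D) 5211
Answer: C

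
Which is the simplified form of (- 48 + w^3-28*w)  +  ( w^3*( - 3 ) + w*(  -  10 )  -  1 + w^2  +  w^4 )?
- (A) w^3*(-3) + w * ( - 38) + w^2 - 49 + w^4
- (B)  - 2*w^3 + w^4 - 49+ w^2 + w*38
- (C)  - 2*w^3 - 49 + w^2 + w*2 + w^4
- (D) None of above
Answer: D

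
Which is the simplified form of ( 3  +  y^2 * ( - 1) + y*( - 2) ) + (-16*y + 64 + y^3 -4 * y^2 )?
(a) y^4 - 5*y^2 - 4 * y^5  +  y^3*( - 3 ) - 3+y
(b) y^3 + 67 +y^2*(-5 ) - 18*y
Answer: b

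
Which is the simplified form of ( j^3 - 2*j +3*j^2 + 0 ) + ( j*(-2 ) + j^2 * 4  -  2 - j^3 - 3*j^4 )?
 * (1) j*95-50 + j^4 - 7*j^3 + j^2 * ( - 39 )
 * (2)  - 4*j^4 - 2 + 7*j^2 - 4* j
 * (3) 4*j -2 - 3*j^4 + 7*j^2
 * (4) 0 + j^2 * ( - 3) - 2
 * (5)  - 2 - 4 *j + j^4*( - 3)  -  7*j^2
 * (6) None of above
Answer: 6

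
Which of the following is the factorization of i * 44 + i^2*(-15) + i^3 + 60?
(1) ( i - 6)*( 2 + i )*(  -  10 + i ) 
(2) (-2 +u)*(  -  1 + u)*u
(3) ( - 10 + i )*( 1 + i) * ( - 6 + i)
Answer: 3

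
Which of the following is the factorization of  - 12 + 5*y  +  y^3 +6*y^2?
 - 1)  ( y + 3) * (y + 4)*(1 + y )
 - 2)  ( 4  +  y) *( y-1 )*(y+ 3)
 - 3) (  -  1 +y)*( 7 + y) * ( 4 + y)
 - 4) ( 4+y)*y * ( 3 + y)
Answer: 2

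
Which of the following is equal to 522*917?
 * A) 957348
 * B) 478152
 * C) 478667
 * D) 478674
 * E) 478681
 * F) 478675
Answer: D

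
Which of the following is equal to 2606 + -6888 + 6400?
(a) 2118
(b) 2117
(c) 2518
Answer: a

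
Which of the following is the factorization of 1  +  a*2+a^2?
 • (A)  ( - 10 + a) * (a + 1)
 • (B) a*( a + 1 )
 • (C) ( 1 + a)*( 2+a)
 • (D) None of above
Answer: D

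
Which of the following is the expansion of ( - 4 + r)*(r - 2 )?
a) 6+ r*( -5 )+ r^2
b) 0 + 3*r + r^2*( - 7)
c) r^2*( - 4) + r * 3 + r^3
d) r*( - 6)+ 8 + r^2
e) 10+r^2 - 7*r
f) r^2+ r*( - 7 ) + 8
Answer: d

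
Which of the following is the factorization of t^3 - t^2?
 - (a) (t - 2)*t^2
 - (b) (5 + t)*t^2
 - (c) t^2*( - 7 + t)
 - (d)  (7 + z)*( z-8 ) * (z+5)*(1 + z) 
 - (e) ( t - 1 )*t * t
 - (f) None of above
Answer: e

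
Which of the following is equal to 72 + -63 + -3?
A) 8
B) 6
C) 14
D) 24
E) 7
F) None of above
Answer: B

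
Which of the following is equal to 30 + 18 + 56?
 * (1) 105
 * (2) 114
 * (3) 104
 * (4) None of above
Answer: 3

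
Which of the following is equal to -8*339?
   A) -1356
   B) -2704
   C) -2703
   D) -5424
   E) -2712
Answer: E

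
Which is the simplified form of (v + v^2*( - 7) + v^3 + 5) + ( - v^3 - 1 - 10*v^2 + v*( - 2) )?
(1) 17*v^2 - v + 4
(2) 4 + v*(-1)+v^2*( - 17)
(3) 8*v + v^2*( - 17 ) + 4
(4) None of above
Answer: 2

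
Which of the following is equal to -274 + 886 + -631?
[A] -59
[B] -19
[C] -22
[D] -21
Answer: B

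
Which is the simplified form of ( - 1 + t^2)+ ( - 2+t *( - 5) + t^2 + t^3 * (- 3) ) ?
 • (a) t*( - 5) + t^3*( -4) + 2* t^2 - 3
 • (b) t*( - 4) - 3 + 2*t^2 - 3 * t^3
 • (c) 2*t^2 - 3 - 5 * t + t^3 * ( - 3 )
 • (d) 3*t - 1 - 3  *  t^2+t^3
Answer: c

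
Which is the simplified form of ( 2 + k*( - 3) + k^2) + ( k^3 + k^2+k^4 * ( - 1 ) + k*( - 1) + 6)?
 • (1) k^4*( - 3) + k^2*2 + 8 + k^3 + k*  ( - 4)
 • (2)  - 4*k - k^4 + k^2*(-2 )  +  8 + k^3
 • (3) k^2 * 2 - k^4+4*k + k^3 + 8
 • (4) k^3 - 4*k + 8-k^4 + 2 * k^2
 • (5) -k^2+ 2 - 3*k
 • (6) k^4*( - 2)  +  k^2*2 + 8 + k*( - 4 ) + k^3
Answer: 4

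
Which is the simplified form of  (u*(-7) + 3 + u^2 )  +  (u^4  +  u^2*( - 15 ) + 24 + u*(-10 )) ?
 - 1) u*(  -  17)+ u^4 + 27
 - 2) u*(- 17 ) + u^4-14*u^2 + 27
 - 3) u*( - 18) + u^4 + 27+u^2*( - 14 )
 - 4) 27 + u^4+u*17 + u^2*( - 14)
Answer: 2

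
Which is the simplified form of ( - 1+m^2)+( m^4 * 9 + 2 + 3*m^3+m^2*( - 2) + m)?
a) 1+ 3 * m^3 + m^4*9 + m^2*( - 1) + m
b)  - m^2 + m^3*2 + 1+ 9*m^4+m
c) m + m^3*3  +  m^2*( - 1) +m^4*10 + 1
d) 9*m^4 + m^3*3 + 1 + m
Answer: a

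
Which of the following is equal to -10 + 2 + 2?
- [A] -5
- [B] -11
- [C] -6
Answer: C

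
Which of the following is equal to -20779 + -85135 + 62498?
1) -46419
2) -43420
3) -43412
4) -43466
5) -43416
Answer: 5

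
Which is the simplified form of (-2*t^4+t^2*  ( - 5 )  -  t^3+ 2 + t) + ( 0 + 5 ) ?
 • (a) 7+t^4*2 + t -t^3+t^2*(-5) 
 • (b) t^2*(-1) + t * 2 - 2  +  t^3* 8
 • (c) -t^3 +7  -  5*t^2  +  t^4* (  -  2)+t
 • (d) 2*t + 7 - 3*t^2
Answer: c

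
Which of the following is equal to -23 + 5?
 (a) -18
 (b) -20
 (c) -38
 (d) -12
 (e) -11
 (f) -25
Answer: a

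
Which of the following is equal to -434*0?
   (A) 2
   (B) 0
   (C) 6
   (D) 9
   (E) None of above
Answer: B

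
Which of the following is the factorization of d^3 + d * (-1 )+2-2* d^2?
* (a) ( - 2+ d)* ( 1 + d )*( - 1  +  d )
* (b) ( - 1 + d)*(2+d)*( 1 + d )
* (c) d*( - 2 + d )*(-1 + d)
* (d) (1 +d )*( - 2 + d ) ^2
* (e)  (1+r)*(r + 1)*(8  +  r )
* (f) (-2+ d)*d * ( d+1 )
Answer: a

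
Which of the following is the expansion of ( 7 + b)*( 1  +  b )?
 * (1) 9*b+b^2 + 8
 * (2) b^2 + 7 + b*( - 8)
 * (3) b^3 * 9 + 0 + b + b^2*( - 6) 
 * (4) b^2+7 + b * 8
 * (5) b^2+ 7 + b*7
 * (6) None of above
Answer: 4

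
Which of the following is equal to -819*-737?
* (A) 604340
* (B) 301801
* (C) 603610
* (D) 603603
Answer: D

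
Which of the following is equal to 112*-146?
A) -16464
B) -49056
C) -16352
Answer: C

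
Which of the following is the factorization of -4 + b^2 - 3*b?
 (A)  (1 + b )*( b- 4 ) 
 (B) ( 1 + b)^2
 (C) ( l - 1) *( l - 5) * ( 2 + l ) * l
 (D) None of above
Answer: A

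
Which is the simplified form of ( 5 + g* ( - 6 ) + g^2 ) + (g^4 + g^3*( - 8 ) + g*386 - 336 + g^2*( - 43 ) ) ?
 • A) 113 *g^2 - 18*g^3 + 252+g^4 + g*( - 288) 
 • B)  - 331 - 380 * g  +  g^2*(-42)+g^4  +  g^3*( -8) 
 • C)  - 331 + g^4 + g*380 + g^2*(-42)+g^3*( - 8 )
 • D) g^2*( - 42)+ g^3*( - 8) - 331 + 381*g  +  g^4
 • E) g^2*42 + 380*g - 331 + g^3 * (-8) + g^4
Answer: C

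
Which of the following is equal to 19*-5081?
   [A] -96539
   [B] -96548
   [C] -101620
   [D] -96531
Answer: A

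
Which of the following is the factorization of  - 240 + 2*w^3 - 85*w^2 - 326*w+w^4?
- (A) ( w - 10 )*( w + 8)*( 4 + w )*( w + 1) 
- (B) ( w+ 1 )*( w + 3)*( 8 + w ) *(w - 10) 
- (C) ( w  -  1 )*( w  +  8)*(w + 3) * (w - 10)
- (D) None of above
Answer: B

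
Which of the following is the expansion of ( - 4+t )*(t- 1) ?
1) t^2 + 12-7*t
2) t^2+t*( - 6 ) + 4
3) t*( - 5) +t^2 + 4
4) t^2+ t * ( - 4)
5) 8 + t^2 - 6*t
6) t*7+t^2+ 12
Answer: 3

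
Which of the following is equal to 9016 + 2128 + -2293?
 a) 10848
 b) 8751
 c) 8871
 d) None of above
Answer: d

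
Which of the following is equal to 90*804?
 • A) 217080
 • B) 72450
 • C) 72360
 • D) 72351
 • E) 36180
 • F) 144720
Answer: C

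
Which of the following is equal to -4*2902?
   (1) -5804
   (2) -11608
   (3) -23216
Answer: 2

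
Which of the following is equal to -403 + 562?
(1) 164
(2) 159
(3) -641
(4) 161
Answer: 2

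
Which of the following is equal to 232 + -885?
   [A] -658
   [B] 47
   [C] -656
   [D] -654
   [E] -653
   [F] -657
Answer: E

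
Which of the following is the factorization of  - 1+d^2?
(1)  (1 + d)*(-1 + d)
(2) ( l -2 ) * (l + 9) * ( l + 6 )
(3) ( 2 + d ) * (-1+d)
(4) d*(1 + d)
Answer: 1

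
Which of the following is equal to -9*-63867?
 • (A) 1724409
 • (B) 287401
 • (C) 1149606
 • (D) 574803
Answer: D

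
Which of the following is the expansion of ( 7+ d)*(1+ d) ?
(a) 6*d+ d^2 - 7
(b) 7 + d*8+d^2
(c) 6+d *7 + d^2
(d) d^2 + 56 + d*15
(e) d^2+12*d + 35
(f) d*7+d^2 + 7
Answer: b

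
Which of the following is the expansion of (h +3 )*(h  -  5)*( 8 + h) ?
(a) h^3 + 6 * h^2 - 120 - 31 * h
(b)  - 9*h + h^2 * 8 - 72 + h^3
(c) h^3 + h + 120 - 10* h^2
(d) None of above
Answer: a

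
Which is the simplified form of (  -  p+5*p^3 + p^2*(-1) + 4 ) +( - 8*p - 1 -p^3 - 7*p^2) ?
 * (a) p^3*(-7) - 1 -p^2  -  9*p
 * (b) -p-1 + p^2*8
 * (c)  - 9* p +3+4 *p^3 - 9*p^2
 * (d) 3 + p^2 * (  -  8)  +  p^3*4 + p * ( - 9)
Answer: d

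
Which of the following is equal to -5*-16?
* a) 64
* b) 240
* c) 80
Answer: c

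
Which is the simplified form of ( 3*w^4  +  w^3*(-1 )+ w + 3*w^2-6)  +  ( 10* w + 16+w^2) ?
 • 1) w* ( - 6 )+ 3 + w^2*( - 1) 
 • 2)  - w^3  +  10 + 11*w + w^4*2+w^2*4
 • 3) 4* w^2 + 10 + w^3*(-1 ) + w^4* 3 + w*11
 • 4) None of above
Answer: 3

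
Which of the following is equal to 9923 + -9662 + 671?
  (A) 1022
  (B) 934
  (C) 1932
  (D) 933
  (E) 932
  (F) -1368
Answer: E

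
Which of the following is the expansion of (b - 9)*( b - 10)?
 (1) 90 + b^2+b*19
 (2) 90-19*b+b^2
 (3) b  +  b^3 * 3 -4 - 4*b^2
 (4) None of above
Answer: 2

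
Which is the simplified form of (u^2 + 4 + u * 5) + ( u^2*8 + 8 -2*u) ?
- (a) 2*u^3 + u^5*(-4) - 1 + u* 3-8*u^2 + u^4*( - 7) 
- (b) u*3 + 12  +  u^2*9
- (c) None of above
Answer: b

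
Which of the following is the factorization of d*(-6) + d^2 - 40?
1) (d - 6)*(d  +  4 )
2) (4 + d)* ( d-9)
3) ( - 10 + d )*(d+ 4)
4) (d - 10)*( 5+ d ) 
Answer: 3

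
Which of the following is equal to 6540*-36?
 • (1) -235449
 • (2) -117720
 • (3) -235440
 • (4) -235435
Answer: 3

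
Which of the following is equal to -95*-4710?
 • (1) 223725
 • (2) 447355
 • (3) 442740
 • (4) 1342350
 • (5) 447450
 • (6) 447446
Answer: 5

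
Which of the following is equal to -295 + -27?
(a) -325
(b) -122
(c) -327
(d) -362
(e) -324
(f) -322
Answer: f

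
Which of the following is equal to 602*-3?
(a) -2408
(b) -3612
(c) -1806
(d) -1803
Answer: c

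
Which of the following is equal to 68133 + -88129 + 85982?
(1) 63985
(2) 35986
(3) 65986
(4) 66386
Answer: 3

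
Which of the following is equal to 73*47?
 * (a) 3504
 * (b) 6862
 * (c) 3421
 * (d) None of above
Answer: d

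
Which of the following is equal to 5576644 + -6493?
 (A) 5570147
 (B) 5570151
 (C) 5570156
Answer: B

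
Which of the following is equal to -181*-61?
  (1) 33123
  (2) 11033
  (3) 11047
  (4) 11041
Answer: 4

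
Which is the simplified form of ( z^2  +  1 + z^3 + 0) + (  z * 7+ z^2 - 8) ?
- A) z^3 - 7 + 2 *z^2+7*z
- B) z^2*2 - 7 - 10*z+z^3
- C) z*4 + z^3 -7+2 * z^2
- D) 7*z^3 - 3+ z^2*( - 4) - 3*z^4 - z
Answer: A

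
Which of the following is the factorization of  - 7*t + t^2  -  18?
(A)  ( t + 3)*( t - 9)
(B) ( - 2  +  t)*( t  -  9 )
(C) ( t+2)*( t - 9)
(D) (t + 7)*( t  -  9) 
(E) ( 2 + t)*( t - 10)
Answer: C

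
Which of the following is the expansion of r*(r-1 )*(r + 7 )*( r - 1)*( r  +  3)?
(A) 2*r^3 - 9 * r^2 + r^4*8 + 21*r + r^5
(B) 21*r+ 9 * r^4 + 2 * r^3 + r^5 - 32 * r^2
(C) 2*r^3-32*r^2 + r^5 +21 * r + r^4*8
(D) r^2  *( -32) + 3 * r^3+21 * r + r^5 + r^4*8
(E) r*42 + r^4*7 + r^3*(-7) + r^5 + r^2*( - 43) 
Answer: C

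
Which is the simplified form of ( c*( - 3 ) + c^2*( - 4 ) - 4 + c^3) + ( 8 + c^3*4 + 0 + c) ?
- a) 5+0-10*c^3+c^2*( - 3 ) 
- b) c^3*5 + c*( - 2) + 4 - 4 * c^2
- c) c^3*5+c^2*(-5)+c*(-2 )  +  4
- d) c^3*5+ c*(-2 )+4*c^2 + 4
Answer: b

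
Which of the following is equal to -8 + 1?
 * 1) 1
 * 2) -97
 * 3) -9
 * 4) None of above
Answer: 4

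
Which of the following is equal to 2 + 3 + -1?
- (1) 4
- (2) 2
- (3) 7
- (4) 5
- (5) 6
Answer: 1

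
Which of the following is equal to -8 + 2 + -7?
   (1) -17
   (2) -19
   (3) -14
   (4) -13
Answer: 4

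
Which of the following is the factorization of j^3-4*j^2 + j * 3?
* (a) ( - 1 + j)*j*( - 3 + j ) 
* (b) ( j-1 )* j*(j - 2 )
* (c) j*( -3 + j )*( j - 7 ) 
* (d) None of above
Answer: a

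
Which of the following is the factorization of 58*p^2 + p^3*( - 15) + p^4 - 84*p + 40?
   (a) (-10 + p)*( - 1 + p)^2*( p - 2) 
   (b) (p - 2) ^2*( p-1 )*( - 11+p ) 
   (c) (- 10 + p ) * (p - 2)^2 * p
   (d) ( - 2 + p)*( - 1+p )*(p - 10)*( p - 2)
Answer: d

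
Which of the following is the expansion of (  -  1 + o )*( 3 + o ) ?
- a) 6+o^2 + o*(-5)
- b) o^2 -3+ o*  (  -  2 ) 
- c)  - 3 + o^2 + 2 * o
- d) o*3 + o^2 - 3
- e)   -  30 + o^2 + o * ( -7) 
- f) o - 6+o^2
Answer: c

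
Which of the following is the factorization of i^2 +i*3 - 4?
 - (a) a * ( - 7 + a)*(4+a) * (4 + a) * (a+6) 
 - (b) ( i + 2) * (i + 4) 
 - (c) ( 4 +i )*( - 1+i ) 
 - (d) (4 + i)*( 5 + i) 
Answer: c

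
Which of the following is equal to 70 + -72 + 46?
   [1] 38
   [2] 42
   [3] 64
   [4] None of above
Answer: 4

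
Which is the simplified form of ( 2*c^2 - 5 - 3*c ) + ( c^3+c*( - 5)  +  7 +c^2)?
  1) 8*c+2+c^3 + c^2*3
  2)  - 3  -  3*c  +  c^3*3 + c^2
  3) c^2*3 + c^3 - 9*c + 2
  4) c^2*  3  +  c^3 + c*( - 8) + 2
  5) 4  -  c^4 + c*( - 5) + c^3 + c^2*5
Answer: 4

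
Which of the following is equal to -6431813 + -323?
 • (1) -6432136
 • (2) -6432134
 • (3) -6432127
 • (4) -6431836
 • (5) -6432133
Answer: 1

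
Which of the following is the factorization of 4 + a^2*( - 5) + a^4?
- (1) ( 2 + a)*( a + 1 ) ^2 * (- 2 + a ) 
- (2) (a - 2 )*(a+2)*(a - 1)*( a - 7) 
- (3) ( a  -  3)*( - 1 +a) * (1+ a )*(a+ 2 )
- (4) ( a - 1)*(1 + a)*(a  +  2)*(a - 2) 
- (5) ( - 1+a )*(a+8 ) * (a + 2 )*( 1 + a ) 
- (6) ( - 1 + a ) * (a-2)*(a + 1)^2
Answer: 4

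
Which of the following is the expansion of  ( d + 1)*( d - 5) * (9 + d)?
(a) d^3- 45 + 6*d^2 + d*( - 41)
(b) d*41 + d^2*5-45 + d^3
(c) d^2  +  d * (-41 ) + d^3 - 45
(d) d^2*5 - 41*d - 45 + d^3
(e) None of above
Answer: d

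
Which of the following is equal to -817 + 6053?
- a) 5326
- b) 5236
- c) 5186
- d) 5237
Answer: b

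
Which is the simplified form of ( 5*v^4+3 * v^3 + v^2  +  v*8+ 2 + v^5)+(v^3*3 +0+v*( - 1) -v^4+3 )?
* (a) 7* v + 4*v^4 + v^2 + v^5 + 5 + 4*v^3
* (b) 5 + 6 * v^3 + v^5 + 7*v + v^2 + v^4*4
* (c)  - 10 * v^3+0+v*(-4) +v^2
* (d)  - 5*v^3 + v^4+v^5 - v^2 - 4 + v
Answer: b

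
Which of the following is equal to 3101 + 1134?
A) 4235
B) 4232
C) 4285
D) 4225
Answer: A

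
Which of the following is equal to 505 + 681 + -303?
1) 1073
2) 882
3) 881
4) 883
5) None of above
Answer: 4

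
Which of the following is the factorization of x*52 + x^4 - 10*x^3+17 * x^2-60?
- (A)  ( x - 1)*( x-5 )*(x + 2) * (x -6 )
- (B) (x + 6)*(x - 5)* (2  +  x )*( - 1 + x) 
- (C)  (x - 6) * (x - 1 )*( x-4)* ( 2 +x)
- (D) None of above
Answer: A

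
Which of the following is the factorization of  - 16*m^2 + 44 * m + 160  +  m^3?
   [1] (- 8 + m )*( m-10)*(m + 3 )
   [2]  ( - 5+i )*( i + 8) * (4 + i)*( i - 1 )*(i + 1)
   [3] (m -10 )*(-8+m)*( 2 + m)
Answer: 3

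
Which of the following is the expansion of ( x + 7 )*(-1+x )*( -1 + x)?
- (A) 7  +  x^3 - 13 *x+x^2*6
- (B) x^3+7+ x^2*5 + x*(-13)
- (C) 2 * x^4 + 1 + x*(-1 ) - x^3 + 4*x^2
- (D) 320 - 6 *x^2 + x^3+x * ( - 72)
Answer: B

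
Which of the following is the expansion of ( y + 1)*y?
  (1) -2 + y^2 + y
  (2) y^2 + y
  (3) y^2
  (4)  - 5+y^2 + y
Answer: 2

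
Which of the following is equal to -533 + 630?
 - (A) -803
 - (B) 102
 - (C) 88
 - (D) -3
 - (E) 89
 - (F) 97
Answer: F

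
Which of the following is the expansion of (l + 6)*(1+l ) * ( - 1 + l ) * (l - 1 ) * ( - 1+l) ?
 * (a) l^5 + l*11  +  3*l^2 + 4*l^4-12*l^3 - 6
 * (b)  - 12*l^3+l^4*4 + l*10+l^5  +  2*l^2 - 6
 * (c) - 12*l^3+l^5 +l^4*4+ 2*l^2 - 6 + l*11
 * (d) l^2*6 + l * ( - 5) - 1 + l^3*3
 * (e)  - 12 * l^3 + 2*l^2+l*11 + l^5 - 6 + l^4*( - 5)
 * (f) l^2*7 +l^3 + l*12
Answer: c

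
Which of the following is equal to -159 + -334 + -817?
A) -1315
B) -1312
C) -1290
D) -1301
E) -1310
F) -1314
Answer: E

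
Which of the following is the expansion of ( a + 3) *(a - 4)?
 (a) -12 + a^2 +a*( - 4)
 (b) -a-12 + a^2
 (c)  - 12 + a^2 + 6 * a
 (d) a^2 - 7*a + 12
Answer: b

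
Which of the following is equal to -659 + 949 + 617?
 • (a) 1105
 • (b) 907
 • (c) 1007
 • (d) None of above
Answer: b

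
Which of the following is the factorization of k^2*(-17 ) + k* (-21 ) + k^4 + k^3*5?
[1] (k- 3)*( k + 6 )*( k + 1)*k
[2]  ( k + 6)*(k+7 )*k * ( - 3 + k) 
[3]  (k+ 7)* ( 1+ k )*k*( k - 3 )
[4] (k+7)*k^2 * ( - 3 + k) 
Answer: 3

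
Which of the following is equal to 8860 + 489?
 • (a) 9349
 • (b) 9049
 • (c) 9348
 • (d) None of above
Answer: a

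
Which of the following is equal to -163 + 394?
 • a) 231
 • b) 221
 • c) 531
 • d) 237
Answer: a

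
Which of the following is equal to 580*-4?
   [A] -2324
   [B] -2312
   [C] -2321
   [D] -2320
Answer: D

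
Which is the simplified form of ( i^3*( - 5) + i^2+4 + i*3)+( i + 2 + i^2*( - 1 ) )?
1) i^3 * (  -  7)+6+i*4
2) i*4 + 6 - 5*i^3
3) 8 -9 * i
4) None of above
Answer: 2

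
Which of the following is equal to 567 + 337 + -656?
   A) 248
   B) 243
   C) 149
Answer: A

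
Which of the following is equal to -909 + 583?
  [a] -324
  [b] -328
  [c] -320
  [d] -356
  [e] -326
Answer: e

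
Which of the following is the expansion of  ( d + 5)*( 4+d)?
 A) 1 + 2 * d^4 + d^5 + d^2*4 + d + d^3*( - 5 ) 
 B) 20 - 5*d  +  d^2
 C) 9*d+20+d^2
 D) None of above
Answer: C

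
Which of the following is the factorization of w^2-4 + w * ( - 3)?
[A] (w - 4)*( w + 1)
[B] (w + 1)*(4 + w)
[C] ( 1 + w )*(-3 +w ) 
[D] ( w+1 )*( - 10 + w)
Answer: A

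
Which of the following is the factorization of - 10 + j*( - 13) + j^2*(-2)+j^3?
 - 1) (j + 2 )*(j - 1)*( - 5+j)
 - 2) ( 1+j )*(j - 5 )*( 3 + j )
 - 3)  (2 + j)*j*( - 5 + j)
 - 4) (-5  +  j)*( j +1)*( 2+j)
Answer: 4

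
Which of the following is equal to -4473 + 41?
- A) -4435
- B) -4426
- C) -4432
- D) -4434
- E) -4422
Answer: C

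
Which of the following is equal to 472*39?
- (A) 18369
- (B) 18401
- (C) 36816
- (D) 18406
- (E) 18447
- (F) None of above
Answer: F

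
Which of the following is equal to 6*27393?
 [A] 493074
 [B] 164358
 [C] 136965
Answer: B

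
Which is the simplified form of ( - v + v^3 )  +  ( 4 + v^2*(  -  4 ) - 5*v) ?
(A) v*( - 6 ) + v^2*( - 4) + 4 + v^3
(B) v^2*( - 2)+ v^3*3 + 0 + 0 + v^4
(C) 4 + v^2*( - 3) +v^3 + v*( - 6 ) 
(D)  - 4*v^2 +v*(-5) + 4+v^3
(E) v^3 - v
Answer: A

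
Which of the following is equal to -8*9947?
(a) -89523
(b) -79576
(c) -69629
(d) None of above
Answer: b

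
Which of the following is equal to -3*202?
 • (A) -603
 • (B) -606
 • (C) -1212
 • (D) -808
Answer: B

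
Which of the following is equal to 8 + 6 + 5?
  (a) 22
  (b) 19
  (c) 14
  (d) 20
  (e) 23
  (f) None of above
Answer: b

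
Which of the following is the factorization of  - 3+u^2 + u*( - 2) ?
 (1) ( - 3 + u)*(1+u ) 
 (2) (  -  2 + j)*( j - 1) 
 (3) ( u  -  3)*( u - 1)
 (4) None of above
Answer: 1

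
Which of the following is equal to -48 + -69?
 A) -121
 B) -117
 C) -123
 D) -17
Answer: B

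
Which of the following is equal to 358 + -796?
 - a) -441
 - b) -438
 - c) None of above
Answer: b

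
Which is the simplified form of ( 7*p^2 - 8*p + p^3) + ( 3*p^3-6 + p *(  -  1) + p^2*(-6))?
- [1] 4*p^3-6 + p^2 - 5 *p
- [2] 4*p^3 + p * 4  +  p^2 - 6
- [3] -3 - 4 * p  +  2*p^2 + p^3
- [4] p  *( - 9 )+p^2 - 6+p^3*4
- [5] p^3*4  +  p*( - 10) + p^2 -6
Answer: 4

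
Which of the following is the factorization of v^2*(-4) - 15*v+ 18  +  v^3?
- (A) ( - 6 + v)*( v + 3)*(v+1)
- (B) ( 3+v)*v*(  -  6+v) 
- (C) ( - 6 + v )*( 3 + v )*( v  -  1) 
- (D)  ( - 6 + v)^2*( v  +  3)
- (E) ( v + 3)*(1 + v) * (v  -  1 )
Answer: C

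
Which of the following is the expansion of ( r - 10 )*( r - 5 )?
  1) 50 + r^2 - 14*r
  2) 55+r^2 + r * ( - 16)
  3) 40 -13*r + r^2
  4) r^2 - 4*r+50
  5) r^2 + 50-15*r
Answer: 5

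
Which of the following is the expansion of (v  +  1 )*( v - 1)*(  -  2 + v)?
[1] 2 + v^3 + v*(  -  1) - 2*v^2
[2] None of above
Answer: 1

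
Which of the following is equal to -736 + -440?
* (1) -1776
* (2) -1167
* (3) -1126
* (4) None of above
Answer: 4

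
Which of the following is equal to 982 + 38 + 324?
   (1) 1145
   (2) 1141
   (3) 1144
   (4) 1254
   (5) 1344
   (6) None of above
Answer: 5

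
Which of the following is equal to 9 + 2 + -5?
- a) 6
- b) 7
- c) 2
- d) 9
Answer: a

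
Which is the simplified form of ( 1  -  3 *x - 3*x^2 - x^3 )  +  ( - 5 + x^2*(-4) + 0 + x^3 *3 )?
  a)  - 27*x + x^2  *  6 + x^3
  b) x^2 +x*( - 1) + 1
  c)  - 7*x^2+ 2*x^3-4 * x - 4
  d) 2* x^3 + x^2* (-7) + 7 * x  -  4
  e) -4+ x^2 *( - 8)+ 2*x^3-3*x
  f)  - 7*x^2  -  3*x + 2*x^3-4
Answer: f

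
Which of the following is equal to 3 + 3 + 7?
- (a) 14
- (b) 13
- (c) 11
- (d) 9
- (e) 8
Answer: b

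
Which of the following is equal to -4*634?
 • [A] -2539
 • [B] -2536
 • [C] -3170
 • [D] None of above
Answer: B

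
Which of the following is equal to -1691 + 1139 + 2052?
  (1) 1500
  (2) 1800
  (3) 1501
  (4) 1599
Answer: 1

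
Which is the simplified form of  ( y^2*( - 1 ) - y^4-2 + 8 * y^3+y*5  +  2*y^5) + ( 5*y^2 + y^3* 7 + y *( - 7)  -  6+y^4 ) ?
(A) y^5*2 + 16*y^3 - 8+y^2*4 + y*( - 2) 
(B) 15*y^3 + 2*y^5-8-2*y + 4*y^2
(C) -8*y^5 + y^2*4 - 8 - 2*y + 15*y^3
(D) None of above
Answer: B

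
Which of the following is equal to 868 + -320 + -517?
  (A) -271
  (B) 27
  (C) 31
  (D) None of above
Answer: C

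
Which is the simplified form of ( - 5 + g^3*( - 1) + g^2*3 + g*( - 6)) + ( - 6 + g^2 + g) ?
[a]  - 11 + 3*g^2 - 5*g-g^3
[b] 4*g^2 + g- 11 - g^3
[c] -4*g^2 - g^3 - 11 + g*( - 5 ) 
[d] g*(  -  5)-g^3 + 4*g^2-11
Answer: d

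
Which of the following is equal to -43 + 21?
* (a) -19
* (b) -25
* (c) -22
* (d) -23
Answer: c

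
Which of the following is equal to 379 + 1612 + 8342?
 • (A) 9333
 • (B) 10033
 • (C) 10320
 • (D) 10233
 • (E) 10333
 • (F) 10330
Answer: E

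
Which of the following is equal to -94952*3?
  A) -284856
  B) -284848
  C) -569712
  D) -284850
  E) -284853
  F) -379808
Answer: A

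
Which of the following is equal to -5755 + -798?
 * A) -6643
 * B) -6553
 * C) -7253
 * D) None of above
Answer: B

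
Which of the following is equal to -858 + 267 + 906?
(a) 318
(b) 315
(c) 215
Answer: b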